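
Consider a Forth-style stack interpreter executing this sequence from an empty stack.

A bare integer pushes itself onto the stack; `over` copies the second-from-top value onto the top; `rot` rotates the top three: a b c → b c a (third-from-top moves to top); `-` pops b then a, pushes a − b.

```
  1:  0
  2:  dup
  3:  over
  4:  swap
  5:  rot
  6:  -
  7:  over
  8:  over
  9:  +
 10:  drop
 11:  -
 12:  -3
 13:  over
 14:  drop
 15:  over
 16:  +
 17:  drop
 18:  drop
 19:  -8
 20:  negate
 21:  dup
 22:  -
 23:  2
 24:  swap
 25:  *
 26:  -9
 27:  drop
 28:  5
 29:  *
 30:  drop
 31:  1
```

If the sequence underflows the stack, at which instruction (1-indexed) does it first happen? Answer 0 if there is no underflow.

0      -> [0]
dup    -> [0, 0]
over   -> [0, 0, 0]
swap   -> [0, 0, 0]
rot    -> [0, 0, 0]
-      -> [0, 0]
over   -> [0, 0, 0]
over   -> [0, 0, 0, 0]
+      -> [0, 0, 0]
drop   -> [0, 0]
-      -> [0]
-3     -> [0, -3]
over   -> [0, -3, 0]
drop   -> [0, -3]
over   -> [0, -3, 0]
+      -> [0, -3]
drop   -> [0]
drop   -> []
-8     -> [-8]
negate -> [8]
dup    -> [8, 8]
-      -> [0]
2      -> [0, 2]
swap   -> [2, 0]
*      -> [0]
-9     -> [0, -9]
drop   -> [0]
5      -> [0, 5]
*      -> [0]
drop   -> []
1      -> [1]

0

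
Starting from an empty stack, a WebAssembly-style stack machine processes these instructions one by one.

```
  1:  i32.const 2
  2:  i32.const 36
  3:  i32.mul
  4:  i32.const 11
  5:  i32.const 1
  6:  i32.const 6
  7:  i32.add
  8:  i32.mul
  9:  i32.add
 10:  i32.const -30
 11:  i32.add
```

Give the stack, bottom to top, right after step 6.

[72, 11, 1, 6]

i32.const 2  : [2]
i32.const 36 : [2, 36]
i32.mul      : [72]
i32.const 11 : [72, 11]
i32.const 1  : [72, 11, 1]
i32.const 6  : [72, 11, 1, 6]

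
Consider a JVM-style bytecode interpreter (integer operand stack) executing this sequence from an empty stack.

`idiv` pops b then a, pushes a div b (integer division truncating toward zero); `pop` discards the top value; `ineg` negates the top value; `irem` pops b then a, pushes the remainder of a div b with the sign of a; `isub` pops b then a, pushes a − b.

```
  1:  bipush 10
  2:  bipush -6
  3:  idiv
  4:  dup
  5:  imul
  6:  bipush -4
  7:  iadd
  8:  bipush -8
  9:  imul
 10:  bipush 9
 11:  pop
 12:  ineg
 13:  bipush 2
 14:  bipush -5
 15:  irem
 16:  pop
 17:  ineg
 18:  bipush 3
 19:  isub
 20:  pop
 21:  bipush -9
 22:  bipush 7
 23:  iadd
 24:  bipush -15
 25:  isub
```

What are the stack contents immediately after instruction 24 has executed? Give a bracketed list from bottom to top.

[-2, -15]

bipush 10   [10]
bipush -6   [10, -6]
idiv        [-1]
dup         [-1, -1]
imul        [1]
bipush -4   [1, -4]
iadd        [-3]
bipush -8   [-3, -8]
imul        [24]
bipush 9    [24, 9]
pop         [24]
ineg        [-24]
bipush 2    [-24, 2]
bipush -5   [-24, 2, -5]
irem        [-24, 2]
pop         [-24]
ineg        [24]
bipush 3    [24, 3]
isub        [21]
pop         []
bipush -9   [-9]
bipush 7    [-9, 7]
iadd        [-2]
bipush -15  [-2, -15]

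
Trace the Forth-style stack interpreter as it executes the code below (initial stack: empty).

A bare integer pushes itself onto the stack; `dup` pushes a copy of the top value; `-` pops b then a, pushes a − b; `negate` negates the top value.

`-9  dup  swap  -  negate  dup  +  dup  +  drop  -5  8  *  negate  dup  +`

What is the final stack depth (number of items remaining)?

-9     -> [-9]
dup    -> [-9, -9]
swap   -> [-9, -9]
-      -> [0]
negate -> [0]
dup    -> [0, 0]
+      -> [0]
dup    -> [0, 0]
+      -> [0]
drop   -> []
-5     -> [-5]
8      -> [-5, 8]
*      -> [-40]
negate -> [40]
dup    -> [40, 40]
+      -> [80]

1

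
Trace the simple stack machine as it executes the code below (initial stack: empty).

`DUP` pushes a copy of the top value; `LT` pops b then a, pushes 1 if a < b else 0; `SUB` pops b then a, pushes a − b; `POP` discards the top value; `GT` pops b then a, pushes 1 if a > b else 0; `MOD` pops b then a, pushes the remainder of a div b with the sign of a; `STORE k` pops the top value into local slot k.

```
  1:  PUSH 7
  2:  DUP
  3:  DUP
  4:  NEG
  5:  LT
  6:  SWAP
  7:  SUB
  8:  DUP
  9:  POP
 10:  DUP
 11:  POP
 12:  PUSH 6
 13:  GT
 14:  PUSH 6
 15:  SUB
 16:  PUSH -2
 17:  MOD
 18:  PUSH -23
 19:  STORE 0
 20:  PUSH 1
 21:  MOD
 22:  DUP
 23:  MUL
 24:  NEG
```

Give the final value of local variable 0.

PUSH 7   : 7
DUP      : 7 7
DUP      : 7 7 7
NEG      : 7 7 -7
LT       : 7 0
SWAP     : 0 7
SUB      : -7
DUP      : -7 -7
POP      : -7
DUP      : -7 -7
POP      : -7
PUSH 6   : -7 6
GT       : 0
PUSH 6   : 0 6
SUB      : -6
PUSH -2  : -6 -2
MOD      : 0
PUSH -23 : 0 -23
STORE 0  : 0
PUSH 1   : 0 1
MOD      : 0
DUP      : 0 0
MUL      : 0
NEG      : 0

-23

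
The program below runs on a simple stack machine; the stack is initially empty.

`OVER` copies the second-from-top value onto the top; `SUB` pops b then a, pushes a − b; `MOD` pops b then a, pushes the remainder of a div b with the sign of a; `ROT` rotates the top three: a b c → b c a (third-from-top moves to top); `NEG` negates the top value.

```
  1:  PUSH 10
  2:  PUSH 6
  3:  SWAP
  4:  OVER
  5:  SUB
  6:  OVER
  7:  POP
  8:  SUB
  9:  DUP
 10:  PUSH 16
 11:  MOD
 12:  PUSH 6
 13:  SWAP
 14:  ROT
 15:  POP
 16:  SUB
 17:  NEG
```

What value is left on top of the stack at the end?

PUSH 10 → 10
PUSH 6  → 10 6
SWAP    → 6 10
OVER    → 6 10 6
SUB     → 6 4
OVER    → 6 4 6
POP     → 6 4
SUB     → 2
DUP     → 2 2
PUSH 16 → 2 2 16
MOD     → 2 2
PUSH 6  → 2 2 6
SWAP    → 2 6 2
ROT     → 6 2 2
POP     → 6 2
SUB     → 4
NEG     → -4

-4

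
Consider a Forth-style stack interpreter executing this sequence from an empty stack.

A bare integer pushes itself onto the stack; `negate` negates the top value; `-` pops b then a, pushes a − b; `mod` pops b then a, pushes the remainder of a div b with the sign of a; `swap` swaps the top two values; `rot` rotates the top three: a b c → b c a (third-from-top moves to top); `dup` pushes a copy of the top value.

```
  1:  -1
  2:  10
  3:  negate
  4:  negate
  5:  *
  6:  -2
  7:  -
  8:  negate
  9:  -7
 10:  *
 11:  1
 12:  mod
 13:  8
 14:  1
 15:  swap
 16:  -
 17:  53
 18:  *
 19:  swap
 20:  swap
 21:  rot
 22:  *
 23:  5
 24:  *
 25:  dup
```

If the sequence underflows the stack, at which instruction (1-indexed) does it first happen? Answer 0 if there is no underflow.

-1     -> [-1]
10     -> [-1, 10]
negate -> [-1, -10]
negate -> [-1, 10]
*      -> [-10]
-2     -> [-10, -2]
-      -> [-8]
negate -> [8]
-7     -> [8, -7]
*      -> [-56]
1      -> [-56, 1]
mod    -> [0]
8      -> [0, 8]
1      -> [0, 8, 1]
swap   -> [0, 1, 8]
-      -> [0, -7]
53     -> [0, -7, 53]
*      -> [0, -371]
swap   -> [-371, 0]
swap   -> [0, -371]
rot  — needs 3 operands, stack has 2 → underflow

21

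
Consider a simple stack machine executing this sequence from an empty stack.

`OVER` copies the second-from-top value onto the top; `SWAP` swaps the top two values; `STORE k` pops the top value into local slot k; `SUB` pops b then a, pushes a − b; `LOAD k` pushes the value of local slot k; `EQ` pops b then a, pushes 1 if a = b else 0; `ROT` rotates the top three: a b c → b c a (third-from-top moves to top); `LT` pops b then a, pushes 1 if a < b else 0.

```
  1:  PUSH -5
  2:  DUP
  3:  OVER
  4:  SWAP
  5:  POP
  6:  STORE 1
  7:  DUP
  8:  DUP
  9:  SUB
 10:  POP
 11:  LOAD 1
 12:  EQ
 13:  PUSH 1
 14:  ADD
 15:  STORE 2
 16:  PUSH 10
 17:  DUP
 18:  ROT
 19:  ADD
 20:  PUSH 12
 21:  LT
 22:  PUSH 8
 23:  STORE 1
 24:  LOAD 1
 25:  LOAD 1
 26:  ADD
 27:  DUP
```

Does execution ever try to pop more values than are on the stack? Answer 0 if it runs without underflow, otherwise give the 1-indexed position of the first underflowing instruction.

18

PUSH -5 → -5
DUP     → -5 -5
OVER    → -5 -5 -5
SWAP    → -5 -5 -5
POP     → -5 -5
STORE 1 → -5
DUP     → -5 -5
DUP     → -5 -5 -5
SUB     → -5 0
POP     → -5
LOAD 1  → -5 -5
EQ      → 1
PUSH 1  → 1 1
ADD     → 2
STORE 2 → (empty)
PUSH 10 → 10
DUP     → 10 10
ROT  — needs 3 operands, stack has 2 → underflow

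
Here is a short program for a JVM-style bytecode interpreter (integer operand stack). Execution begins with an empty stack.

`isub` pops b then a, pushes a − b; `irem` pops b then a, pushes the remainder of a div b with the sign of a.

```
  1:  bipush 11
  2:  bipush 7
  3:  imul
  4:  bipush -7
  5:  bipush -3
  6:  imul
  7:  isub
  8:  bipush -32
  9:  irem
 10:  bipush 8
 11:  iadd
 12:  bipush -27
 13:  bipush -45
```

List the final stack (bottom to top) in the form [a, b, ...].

[32, -27, -45]

bipush 11  -> 11
bipush 7   -> 11 7
imul       -> 77
bipush -7  -> 77 -7
bipush -3  -> 77 -7 -3
imul       -> 77 21
isub       -> 56
bipush -32 -> 56 -32
irem       -> 24
bipush 8   -> 24 8
iadd       -> 32
bipush -27 -> 32 -27
bipush -45 -> 32 -27 -45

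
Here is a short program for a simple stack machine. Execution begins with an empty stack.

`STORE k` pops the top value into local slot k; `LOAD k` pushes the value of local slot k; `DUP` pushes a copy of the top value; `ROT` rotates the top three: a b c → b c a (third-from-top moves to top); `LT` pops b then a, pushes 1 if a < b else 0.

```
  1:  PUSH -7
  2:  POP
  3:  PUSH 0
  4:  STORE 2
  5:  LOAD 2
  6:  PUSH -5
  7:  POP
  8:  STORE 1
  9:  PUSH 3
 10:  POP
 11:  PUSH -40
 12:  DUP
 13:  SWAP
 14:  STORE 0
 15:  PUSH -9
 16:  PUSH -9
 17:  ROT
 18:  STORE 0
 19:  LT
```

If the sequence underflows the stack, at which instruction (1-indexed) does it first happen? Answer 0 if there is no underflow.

0

PUSH -7  → -7
POP      → (empty)
PUSH 0   → 0
STORE 2  → (empty)
LOAD 2   → 0
PUSH -5  → 0 -5
POP      → 0
STORE 1  → (empty)
PUSH 3   → 3
POP      → (empty)
PUSH -40 → -40
DUP      → -40 -40
SWAP     → -40 -40
STORE 0  → -40
PUSH -9  → -40 -9
PUSH -9  → -40 -9 -9
ROT      → -9 -9 -40
STORE 0  → -9 -9
LT       → 0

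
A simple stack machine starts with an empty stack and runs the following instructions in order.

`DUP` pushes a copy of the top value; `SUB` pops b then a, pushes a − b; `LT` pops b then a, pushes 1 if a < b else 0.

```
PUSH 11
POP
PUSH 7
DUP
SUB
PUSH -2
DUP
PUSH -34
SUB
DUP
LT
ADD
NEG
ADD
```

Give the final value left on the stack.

PUSH 11   11
POP       (empty)
PUSH 7    7
DUP       7 7
SUB       0
PUSH -2   0 -2
DUP       0 -2 -2
PUSH -34  0 -2 -2 -34
SUB       0 -2 32
DUP       0 -2 32 32
LT        0 -2 0
ADD       0 -2
NEG       0 2
ADD       2

2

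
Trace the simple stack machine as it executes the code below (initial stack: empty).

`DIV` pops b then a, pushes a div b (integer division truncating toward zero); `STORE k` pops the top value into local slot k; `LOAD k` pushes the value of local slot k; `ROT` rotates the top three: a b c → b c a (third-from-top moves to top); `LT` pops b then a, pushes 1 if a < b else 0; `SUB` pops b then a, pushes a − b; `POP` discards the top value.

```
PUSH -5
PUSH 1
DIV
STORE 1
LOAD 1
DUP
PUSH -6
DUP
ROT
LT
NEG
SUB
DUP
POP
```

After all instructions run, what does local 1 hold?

-5

PUSH -5 : [-5]
PUSH 1  : [-5, 1]
DIV     : [-5]
STORE 1 : []
LOAD 1  : [-5]
DUP     : [-5, -5]
PUSH -6 : [-5, -5, -6]
DUP     : [-5, -5, -6, -6]
ROT     : [-5, -6, -6, -5]
LT      : [-5, -6, 1]
NEG     : [-5, -6, -1]
SUB     : [-5, -5]
DUP     : [-5, -5, -5]
POP     : [-5, -5]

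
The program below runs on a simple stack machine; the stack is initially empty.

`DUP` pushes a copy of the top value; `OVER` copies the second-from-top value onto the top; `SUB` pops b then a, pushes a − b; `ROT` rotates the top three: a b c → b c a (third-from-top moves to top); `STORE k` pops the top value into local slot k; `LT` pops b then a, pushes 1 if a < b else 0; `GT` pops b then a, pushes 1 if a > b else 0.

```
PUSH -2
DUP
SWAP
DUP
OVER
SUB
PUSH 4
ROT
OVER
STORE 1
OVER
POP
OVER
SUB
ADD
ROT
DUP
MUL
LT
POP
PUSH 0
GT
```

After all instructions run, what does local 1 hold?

PUSH -2 : [-2]
DUP     : [-2, -2]
SWAP    : [-2, -2]
DUP     : [-2, -2, -2]
OVER    : [-2, -2, -2, -2]
SUB     : [-2, -2, 0]
PUSH 4  : [-2, -2, 0, 4]
ROT     : [-2, 0, 4, -2]
OVER    : [-2, 0, 4, -2, 4]
STORE 1 : [-2, 0, 4, -2]
OVER    : [-2, 0, 4, -2, 4]
POP     : [-2, 0, 4, -2]
OVER    : [-2, 0, 4, -2, 4]
SUB     : [-2, 0, 4, -6]
ADD     : [-2, 0, -2]
ROT     : [0, -2, -2]
DUP     : [0, -2, -2, -2]
MUL     : [0, -2, 4]
LT      : [0, 1]
POP     : [0]
PUSH 0  : [0, 0]
GT      : [0]

4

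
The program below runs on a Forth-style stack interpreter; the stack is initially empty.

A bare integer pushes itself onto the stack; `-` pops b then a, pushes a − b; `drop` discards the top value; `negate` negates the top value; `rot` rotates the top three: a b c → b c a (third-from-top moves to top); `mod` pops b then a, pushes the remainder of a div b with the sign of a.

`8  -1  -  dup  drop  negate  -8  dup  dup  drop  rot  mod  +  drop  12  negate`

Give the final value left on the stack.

-12

8      -> [8]
-1     -> [8, -1]
-      -> [9]
dup    -> [9, 9]
drop   -> [9]
negate -> [-9]
-8     -> [-9, -8]
dup    -> [-9, -8, -8]
dup    -> [-9, -8, -8, -8]
drop   -> [-9, -8, -8]
rot    -> [-8, -8, -9]
mod    -> [-8, -8]
+      -> [-16]
drop   -> []
12     -> [12]
negate -> [-12]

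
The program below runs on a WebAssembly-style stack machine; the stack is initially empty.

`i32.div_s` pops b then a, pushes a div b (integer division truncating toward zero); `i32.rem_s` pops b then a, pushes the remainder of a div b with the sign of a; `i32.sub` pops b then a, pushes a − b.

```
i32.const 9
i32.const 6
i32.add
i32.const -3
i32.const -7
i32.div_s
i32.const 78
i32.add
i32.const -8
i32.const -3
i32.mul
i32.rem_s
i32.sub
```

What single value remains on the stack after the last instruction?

i32.const 9  -> 9
i32.const 6  -> 9 6
i32.add      -> 15
i32.const -3 -> 15 -3
i32.const -7 -> 15 -3 -7
i32.div_s    -> 15 0
i32.const 78 -> 15 0 78
i32.add      -> 15 78
i32.const -8 -> 15 78 -8
i32.const -3 -> 15 78 -8 -3
i32.mul      -> 15 78 24
i32.rem_s    -> 15 6
i32.sub      -> 9

9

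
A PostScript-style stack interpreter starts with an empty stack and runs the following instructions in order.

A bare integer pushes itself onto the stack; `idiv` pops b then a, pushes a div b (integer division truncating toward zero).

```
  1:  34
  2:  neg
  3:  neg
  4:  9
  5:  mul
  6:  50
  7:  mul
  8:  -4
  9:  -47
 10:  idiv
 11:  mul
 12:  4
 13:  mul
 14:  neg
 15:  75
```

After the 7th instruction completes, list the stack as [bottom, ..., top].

[15300]

34  -> [34]
neg -> [-34]
neg -> [34]
9   -> [34, 9]
mul -> [306]
50  -> [306, 50]
mul -> [15300]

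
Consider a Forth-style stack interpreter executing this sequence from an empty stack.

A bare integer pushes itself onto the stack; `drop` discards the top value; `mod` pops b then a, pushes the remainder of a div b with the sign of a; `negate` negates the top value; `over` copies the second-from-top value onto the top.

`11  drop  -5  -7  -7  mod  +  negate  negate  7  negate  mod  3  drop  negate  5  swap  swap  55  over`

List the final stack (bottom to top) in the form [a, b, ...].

11      11
drop    (empty)
-5      -5
-7      -5 -7
-7      -5 -7 -7
mod     -5 0
+       -5
negate  5
negate  -5
7       -5 7
negate  -5 -7
mod     -5
3       -5 3
drop    -5
negate  5
5       5 5
swap    5 5
swap    5 5
55      5 5 55
over    5 5 55 5

[5, 5, 55, 5]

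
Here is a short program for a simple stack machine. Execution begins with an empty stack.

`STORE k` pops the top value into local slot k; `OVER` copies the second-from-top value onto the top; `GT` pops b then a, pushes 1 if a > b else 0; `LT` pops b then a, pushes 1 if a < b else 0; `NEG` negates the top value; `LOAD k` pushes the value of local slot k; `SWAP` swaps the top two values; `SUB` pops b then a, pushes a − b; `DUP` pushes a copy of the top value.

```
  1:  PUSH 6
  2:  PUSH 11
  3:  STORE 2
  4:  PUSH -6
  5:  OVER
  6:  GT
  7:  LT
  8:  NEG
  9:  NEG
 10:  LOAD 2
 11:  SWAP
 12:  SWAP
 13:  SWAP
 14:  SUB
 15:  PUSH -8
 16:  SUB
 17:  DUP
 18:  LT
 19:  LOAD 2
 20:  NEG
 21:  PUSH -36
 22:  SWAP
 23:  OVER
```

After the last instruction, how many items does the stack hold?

4

PUSH 6   → 6
PUSH 11  → 6 11
STORE 2  → 6
PUSH -6  → 6 -6
OVER     → 6 -6 6
GT       → 6 0
LT       → 0
NEG      → 0
NEG      → 0
LOAD 2   → 0 11
SWAP     → 11 0
SWAP     → 0 11
SWAP     → 11 0
SUB      → 11
PUSH -8  → 11 -8
SUB      → 19
DUP      → 19 19
LT       → 0
LOAD 2   → 0 11
NEG      → 0 -11
PUSH -36 → 0 -11 -36
SWAP     → 0 -36 -11
OVER     → 0 -36 -11 -36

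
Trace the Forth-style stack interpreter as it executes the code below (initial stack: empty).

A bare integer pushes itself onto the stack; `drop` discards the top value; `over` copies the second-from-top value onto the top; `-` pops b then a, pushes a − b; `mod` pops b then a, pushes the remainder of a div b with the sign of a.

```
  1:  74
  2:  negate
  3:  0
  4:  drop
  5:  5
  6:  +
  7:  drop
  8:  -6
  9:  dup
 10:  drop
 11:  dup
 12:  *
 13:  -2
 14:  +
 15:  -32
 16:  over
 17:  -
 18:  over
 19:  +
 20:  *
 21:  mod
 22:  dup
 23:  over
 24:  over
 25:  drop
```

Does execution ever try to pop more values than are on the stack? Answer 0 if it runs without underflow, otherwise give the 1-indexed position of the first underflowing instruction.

74     : 74
negate : -74
0      : -74 0
drop   : -74
5      : -74 5
+      : -69
drop   : (empty)
-6     : -6
dup    : -6 -6
drop   : -6
dup    : -6 -6
*      : 36
-2     : 36 -2
+      : 34
-32    : 34 -32
over   : 34 -32 34
-      : 34 -66
over   : 34 -66 34
+      : 34 -32
*      : -1088
mod  — needs 2 operands, stack has 1 → underflow

21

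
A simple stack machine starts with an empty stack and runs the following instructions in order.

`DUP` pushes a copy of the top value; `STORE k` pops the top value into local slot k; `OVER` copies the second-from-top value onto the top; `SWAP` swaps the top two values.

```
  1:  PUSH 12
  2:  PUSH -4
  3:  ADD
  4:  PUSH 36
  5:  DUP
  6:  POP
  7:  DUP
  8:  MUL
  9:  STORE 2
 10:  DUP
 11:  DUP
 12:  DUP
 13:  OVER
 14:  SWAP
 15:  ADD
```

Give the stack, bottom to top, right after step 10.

PUSH 12 -> 12
PUSH -4 -> 12 -4
ADD     -> 8
PUSH 36 -> 8 36
DUP     -> 8 36 36
POP     -> 8 36
DUP     -> 8 36 36
MUL     -> 8 1296
STORE 2 -> 8
DUP     -> 8 8

[8, 8]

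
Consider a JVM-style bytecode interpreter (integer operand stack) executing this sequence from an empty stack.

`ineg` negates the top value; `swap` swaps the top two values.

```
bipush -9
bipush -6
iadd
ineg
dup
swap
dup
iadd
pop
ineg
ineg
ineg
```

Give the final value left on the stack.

-15

bipush -9  -9
bipush -6  -9 -6
iadd       -15
ineg       15
dup        15 15
swap       15 15
dup        15 15 15
iadd       15 30
pop        15
ineg       -15
ineg       15
ineg       -15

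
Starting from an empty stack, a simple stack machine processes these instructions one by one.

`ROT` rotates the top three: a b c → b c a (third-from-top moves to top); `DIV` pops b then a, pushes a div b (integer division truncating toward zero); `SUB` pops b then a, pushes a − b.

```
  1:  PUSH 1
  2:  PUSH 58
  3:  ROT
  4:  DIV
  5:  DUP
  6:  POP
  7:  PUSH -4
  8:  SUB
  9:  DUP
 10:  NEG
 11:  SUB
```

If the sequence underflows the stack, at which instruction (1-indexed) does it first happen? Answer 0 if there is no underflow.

3

PUSH 1  → 1
PUSH 58 → 1 58
ROT  — needs 3 operands, stack has 2 → underflow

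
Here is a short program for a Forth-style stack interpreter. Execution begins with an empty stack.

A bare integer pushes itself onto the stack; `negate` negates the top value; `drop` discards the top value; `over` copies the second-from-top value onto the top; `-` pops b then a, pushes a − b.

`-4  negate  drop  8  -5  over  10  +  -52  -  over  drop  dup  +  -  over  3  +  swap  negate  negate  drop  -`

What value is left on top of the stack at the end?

-3

-4     → -4
negate → 4
drop   → (empty)
8      → 8
-5     → 8 -5
over   → 8 -5 8
10     → 8 -5 8 10
+      → 8 -5 18
-52    → 8 -5 18 -52
-      → 8 -5 70
over   → 8 -5 70 -5
drop   → 8 -5 70
dup    → 8 -5 70 70
+      → 8 -5 140
-      → 8 -145
over   → 8 -145 8
3      → 8 -145 8 3
+      → 8 -145 11
swap   → 8 11 -145
negate → 8 11 145
negate → 8 11 -145
drop   → 8 11
-      → -3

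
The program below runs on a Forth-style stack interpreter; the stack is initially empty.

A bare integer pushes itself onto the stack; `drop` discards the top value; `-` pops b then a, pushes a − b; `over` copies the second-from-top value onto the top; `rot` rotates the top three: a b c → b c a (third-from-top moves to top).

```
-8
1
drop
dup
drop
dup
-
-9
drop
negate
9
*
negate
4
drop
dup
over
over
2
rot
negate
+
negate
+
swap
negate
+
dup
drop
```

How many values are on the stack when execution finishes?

2

-8     : -8
1      : -8 1
drop   : -8
dup    : -8 -8
drop   : -8
dup    : -8 -8
-      : 0
-9     : 0 -9
drop   : 0
negate : 0
9      : 0 9
*      : 0
negate : 0
4      : 0 4
drop   : 0
dup    : 0 0
over   : 0 0 0
over   : 0 0 0 0
2      : 0 0 0 0 2
rot    : 0 0 0 2 0
negate : 0 0 0 2 0
+      : 0 0 0 2
negate : 0 0 0 -2
+      : 0 0 -2
swap   : 0 -2 0
negate : 0 -2 0
+      : 0 -2
dup    : 0 -2 -2
drop   : 0 -2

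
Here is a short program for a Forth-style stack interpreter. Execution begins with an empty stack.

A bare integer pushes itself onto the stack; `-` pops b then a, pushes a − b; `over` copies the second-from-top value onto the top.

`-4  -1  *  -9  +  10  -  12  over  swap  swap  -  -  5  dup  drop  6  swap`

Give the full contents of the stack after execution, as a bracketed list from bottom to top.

[-42, 6, 5]

-4   : -4
-1   : -4 -1
*    : 4
-9   : 4 -9
+    : -5
10   : -5 10
-    : -15
12   : -15 12
over : -15 12 -15
swap : -15 -15 12
swap : -15 12 -15
-    : -15 27
-    : -42
5    : -42 5
dup  : -42 5 5
drop : -42 5
6    : -42 5 6
swap : -42 6 5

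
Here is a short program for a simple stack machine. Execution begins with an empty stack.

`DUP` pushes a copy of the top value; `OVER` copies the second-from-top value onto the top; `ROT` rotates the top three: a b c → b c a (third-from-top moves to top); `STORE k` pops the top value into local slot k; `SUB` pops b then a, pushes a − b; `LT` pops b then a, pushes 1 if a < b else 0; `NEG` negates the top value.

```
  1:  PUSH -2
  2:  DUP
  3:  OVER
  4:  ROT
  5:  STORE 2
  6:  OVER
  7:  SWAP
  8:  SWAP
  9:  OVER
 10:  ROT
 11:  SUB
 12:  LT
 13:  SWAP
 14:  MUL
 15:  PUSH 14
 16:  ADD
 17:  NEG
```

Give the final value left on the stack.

-12

PUSH -2 → [-2]
DUP     → [-2, -2]
OVER    → [-2, -2, -2]
ROT     → [-2, -2, -2]
STORE 2 → [-2, -2]
OVER    → [-2, -2, -2]
SWAP    → [-2, -2, -2]
SWAP    → [-2, -2, -2]
OVER    → [-2, -2, -2, -2]
ROT     → [-2, -2, -2, -2]
SUB     → [-2, -2, 0]
LT      → [-2, 1]
SWAP    → [1, -2]
MUL     → [-2]
PUSH 14 → [-2, 14]
ADD     → [12]
NEG     → [-12]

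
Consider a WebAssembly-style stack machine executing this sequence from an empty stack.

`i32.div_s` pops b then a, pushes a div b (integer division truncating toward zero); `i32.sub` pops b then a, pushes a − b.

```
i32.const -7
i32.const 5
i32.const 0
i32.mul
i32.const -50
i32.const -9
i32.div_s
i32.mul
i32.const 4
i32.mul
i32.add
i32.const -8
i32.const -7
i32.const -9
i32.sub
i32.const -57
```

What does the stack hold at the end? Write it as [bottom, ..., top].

i32.const -7   -7
i32.const 5    -7 5
i32.const 0    -7 5 0
i32.mul        -7 0
i32.const -50  -7 0 -50
i32.const -9   -7 0 -50 -9
i32.div_s      -7 0 5
i32.mul        -7 0
i32.const 4    -7 0 4
i32.mul        -7 0
i32.add        -7
i32.const -8   -7 -8
i32.const -7   -7 -8 -7
i32.const -9   -7 -8 -7 -9
i32.sub        -7 -8 2
i32.const -57  -7 -8 2 -57

[-7, -8, 2, -57]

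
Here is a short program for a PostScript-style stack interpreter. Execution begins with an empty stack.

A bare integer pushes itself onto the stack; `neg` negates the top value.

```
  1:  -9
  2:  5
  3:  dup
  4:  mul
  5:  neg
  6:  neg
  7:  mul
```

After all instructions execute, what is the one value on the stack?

-225

-9  : -9
5   : -9 5
dup : -9 5 5
mul : -9 25
neg : -9 -25
neg : -9 25
mul : -225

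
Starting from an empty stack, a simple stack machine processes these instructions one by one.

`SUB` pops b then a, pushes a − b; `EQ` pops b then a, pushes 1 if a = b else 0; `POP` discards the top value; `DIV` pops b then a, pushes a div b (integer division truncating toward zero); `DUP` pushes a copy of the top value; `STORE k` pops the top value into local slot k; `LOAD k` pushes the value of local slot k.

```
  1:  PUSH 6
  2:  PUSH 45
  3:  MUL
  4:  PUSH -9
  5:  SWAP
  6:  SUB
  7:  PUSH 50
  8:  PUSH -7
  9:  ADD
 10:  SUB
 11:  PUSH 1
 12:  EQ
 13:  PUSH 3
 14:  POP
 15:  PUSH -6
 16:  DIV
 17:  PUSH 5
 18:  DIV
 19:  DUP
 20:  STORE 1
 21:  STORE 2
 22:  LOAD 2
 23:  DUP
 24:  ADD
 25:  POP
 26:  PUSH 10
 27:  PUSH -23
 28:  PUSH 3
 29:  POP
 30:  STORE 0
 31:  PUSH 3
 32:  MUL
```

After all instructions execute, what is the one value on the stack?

30

PUSH 6   : [6]
PUSH 45  : [6, 45]
MUL      : [270]
PUSH -9  : [270, -9]
SWAP     : [-9, 270]
SUB      : [-279]
PUSH 50  : [-279, 50]
PUSH -7  : [-279, 50, -7]
ADD      : [-279, 43]
SUB      : [-322]
PUSH 1   : [-322, 1]
EQ       : [0]
PUSH 3   : [0, 3]
POP      : [0]
PUSH -6  : [0, -6]
DIV      : [0]
PUSH 5   : [0, 5]
DIV      : [0]
DUP      : [0, 0]
STORE 1  : [0]
STORE 2  : []
LOAD 2   : [0]
DUP      : [0, 0]
ADD      : [0]
POP      : []
PUSH 10  : [10]
PUSH -23 : [10, -23]
PUSH 3   : [10, -23, 3]
POP      : [10, -23]
STORE 0  : [10]
PUSH 3   : [10, 3]
MUL      : [30]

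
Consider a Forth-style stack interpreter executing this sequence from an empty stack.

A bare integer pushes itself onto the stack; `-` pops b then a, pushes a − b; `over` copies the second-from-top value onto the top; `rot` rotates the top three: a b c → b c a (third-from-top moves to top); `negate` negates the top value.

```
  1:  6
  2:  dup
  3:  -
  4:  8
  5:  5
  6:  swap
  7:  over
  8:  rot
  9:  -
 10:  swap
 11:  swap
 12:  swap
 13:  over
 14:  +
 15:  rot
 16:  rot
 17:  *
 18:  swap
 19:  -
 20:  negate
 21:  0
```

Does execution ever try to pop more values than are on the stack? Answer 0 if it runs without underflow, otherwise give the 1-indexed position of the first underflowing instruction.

6      : [6]
dup    : [6, 6]
-      : [0]
8      : [0, 8]
5      : [0, 8, 5]
swap   : [0, 5, 8]
over   : [0, 5, 8, 5]
rot    : [0, 8, 5, 5]
-      : [0, 8, 0]
swap   : [0, 0, 8]
swap   : [0, 8, 0]
swap   : [0, 0, 8]
over   : [0, 0, 8, 0]
+      : [0, 0, 8]
rot    : [0, 8, 0]
rot    : [8, 0, 0]
*      : [8, 0]
swap   : [0, 8]
-      : [-8]
negate : [8]
0      : [8, 0]

0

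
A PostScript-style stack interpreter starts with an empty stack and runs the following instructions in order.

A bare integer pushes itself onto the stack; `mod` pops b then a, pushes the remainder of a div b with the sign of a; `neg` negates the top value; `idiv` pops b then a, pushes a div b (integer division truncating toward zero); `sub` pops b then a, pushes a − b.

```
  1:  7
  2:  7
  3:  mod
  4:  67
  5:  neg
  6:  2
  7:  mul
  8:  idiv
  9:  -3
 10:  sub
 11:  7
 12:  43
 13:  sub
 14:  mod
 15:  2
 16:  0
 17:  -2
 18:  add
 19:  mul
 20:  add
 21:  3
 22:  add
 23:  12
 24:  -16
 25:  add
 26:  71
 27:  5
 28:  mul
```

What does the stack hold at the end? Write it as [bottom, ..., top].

[2, -4, 355]

7    → [7]
7    → [7, 7]
mod  → [0]
67   → [0, 67]
neg  → [0, -67]
2    → [0, -67, 2]
mul  → [0, -134]
idiv → [0]
-3   → [0, -3]
sub  → [3]
7    → [3, 7]
43   → [3, 7, 43]
sub  → [3, -36]
mod  → [3]
2    → [3, 2]
0    → [3, 2, 0]
-2   → [3, 2, 0, -2]
add  → [3, 2, -2]
mul  → [3, -4]
add  → [-1]
3    → [-1, 3]
add  → [2]
12   → [2, 12]
-16  → [2, 12, -16]
add  → [2, -4]
71   → [2, -4, 71]
5    → [2, -4, 71, 5]
mul  → [2, -4, 355]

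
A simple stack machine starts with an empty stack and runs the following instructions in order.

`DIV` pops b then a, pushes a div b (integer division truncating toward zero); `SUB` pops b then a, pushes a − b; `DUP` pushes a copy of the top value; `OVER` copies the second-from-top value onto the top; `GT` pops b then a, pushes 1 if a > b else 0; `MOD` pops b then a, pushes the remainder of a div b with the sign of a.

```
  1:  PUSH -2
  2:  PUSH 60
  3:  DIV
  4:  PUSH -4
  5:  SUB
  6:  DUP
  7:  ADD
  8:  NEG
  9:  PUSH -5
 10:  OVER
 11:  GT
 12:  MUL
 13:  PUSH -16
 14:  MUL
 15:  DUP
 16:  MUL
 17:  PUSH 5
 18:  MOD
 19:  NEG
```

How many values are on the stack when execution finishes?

PUSH -2  → [-2]
PUSH 60  → [-2, 60]
DIV      → [0]
PUSH -4  → [0, -4]
SUB      → [4]
DUP      → [4, 4]
ADD      → [8]
NEG      → [-8]
PUSH -5  → [-8, -5]
OVER     → [-8, -5, -8]
GT       → [-8, 1]
MUL      → [-8]
PUSH -16 → [-8, -16]
MUL      → [128]
DUP      → [128, 128]
MUL      → [16384]
PUSH 5   → [16384, 5]
MOD      → [4]
NEG      → [-4]

1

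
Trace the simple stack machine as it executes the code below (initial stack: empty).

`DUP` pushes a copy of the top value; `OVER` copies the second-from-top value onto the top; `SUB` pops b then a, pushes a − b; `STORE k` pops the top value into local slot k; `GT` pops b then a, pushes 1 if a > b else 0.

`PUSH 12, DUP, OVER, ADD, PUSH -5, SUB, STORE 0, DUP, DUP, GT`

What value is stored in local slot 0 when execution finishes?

29

PUSH 12 → 12
DUP     → 12 12
OVER    → 12 12 12
ADD     → 12 24
PUSH -5 → 12 24 -5
SUB     → 12 29
STORE 0 → 12
DUP     → 12 12
DUP     → 12 12 12
GT      → 12 0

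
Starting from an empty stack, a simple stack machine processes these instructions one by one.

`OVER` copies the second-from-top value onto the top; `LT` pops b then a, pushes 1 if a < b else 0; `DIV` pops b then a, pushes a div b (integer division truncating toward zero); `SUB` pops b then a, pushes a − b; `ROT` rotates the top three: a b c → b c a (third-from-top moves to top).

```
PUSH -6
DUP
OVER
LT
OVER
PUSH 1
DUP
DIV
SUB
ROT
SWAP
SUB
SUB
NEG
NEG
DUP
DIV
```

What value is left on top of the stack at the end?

PUSH -6 : -6
DUP     : -6 -6
OVER    : -6 -6 -6
LT      : -6 0
OVER    : -6 0 -6
PUSH 1  : -6 0 -6 1
DUP     : -6 0 -6 1 1
DIV     : -6 0 -6 1
SUB     : -6 0 -7
ROT     : 0 -7 -6
SWAP    : 0 -6 -7
SUB     : 0 1
SUB     : -1
NEG     : 1
NEG     : -1
DUP     : -1 -1
DIV     : 1

1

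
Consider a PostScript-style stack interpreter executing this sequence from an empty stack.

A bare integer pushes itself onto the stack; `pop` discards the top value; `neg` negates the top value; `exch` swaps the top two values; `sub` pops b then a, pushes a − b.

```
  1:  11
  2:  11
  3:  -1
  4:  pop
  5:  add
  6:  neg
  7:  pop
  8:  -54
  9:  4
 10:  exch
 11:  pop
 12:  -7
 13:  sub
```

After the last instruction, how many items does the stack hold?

1

11   -> 11
11   -> 11 11
-1   -> 11 11 -1
pop  -> 11 11
add  -> 22
neg  -> -22
pop  -> (empty)
-54  -> -54
4    -> -54 4
exch -> 4 -54
pop  -> 4
-7   -> 4 -7
sub  -> 11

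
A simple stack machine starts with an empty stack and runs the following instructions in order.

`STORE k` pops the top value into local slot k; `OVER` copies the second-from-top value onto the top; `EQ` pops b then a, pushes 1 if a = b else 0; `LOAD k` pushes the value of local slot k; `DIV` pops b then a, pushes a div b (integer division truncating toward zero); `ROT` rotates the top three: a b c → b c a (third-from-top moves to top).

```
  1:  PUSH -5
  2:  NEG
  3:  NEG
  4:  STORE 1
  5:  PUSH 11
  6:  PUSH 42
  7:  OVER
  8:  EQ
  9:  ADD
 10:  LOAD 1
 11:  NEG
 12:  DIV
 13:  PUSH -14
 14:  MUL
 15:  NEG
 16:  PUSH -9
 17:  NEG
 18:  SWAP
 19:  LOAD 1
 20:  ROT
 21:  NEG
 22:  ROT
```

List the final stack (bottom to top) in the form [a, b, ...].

PUSH -5  -> [-5]
NEG      -> [5]
NEG      -> [-5]
STORE 1  -> []
PUSH 11  -> [11]
PUSH 42  -> [11, 42]
OVER     -> [11, 42, 11]
EQ       -> [11, 0]
ADD      -> [11]
LOAD 1   -> [11, -5]
NEG      -> [11, 5]
DIV      -> [2]
PUSH -14 -> [2, -14]
MUL      -> [-28]
NEG      -> [28]
PUSH -9  -> [28, -9]
NEG      -> [28, 9]
SWAP     -> [9, 28]
LOAD 1   -> [9, 28, -5]
ROT      -> [28, -5, 9]
NEG      -> [28, -5, -9]
ROT      -> [-5, -9, 28]

[-5, -9, 28]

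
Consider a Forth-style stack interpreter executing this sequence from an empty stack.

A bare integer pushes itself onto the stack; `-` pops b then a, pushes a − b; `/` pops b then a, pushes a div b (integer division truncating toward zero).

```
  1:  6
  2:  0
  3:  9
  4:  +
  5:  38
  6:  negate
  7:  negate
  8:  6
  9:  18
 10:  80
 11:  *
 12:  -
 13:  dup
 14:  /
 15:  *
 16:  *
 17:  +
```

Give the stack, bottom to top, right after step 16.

[6, 342]

6      → [6]
0      → [6, 0]
9      → [6, 0, 9]
+      → [6, 9]
38     → [6, 9, 38]
negate → [6, 9, -38]
negate → [6, 9, 38]
6      → [6, 9, 38, 6]
18     → [6, 9, 38, 6, 18]
80     → [6, 9, 38, 6, 18, 80]
*      → [6, 9, 38, 6, 1440]
-      → [6, 9, 38, -1434]
dup    → [6, 9, 38, -1434, -1434]
/      → [6, 9, 38, 1]
*      → [6, 9, 38]
*      → [6, 342]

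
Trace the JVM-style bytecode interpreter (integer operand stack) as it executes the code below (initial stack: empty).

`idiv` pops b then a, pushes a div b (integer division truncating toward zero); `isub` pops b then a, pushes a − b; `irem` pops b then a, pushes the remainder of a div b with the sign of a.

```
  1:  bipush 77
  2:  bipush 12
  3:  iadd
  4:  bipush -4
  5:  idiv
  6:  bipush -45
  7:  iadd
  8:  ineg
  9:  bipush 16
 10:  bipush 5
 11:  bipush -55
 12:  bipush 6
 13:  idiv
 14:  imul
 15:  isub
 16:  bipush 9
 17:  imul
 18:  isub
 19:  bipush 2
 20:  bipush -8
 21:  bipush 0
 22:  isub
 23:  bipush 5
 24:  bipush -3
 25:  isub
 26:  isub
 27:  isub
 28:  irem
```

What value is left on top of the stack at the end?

-14

bipush 77   [77]
bipush 12   [77, 12]
iadd        [89]
bipush -4   [89, -4]
idiv        [-22]
bipush -45  [-22, -45]
iadd        [-67]
ineg        [67]
bipush 16   [67, 16]
bipush 5    [67, 16, 5]
bipush -55  [67, 16, 5, -55]
bipush 6    [67, 16, 5, -55, 6]
idiv        [67, 16, 5, -9]
imul        [67, 16, -45]
isub        [67, 61]
bipush 9    [67, 61, 9]
imul        [67, 549]
isub        [-482]
bipush 2    [-482, 2]
bipush -8   [-482, 2, -8]
bipush 0    [-482, 2, -8, 0]
isub        [-482, 2, -8]
bipush 5    [-482, 2, -8, 5]
bipush -3   [-482, 2, -8, 5, -3]
isub        [-482, 2, -8, 8]
isub        [-482, 2, -16]
isub        [-482, 18]
irem        [-14]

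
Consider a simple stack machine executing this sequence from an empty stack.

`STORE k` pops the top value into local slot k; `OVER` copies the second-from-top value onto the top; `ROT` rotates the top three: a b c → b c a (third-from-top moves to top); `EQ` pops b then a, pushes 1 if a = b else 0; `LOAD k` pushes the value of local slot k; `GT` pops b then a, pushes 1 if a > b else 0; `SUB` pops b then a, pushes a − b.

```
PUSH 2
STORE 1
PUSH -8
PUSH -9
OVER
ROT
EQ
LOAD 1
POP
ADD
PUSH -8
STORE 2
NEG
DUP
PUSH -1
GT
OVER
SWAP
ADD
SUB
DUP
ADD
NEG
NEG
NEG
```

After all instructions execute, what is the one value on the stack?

PUSH 2  -> 2
STORE 1 -> (empty)
PUSH -8 -> -8
PUSH -9 -> -8 -9
OVER    -> -8 -9 -8
ROT     -> -9 -8 -8
EQ      -> -9 1
LOAD 1  -> -9 1 2
POP     -> -9 1
ADD     -> -8
PUSH -8 -> -8 -8
STORE 2 -> -8
NEG     -> 8
DUP     -> 8 8
PUSH -1 -> 8 8 -1
GT      -> 8 1
OVER    -> 8 1 8
SWAP    -> 8 8 1
ADD     -> 8 9
SUB     -> -1
DUP     -> -1 -1
ADD     -> -2
NEG     -> 2
NEG     -> -2
NEG     -> 2

2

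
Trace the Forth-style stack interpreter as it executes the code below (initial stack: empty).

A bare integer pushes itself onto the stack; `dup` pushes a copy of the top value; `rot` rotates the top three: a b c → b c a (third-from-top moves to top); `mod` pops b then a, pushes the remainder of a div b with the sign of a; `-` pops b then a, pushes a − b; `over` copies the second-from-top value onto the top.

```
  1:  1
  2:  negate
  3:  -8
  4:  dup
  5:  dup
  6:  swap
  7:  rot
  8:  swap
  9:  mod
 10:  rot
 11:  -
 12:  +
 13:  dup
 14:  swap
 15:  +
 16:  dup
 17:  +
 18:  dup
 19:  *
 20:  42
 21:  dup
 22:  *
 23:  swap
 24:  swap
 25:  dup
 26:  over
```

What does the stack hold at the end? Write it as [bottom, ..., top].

[784, 1764, 1764, 1764]

1       [1]
negate  [-1]
-8      [-1, -8]
dup     [-1, -8, -8]
dup     [-1, -8, -8, -8]
swap    [-1, -8, -8, -8]
rot     [-1, -8, -8, -8]
swap    [-1, -8, -8, -8]
mod     [-1, -8, 0]
rot     [-8, 0, -1]
-       [-8, 1]
+       [-7]
dup     [-7, -7]
swap    [-7, -7]
+       [-14]
dup     [-14, -14]
+       [-28]
dup     [-28, -28]
*       [784]
42      [784, 42]
dup     [784, 42, 42]
*       [784, 1764]
swap    [1764, 784]
swap    [784, 1764]
dup     [784, 1764, 1764]
over    [784, 1764, 1764, 1764]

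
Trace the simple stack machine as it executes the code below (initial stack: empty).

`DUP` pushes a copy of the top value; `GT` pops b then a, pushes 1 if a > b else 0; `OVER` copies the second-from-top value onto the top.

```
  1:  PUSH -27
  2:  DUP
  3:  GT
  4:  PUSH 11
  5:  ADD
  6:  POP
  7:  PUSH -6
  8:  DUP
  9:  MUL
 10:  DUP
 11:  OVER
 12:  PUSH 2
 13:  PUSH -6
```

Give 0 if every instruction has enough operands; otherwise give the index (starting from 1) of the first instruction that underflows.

PUSH -27 : [-27]
DUP      : [-27, -27]
GT       : [0]
PUSH 11  : [0, 11]
ADD      : [11]
POP      : []
PUSH -6  : [-6]
DUP      : [-6, -6]
MUL      : [36]
DUP      : [36, 36]
OVER     : [36, 36, 36]
PUSH 2   : [36, 36, 36, 2]
PUSH -6  : [36, 36, 36, 2, -6]

0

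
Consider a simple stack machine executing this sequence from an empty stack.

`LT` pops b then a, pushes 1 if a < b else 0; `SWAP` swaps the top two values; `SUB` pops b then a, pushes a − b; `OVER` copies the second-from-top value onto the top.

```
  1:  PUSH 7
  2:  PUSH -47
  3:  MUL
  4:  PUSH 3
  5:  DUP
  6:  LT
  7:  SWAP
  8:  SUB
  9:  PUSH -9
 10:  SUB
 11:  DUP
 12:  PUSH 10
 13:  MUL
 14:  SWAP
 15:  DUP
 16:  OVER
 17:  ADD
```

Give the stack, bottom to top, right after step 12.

PUSH 7   -> [7]
PUSH -47 -> [7, -47]
MUL      -> [-329]
PUSH 3   -> [-329, 3]
DUP      -> [-329, 3, 3]
LT       -> [-329, 0]
SWAP     -> [0, -329]
SUB      -> [329]
PUSH -9  -> [329, -9]
SUB      -> [338]
DUP      -> [338, 338]
PUSH 10  -> [338, 338, 10]

[338, 338, 10]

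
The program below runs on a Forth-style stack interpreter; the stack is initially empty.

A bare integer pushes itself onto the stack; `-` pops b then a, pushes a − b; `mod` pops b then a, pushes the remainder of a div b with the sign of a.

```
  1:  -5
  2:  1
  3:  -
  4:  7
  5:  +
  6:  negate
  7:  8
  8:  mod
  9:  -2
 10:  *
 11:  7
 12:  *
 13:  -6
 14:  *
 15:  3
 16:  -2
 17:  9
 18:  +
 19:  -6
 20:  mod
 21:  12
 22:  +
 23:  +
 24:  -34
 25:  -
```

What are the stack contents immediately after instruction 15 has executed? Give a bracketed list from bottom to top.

-5      -5
1       -5 1
-       -6
7       -6 7
+       1
negate  -1
8       -1 8
mod     -1
-2      -1 -2
*       2
7       2 7
*       14
-6      14 -6
*       -84
3       -84 3

[-84, 3]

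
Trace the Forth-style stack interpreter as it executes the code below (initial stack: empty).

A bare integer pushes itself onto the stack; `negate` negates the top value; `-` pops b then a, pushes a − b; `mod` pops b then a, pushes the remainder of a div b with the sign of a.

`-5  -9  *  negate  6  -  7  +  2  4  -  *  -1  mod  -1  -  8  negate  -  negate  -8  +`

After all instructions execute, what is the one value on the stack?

-5      [-5]
-9      [-5, -9]
*       [45]
negate  [-45]
6       [-45, 6]
-       [-51]
7       [-51, 7]
+       [-44]
2       [-44, 2]
4       [-44, 2, 4]
-       [-44, -2]
*       [88]
-1      [88, -1]
mod     [0]
-1      [0, -1]
-       [1]
8       [1, 8]
negate  [1, -8]
-       [9]
negate  [-9]
-8      [-9, -8]
+       [-17]

-17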